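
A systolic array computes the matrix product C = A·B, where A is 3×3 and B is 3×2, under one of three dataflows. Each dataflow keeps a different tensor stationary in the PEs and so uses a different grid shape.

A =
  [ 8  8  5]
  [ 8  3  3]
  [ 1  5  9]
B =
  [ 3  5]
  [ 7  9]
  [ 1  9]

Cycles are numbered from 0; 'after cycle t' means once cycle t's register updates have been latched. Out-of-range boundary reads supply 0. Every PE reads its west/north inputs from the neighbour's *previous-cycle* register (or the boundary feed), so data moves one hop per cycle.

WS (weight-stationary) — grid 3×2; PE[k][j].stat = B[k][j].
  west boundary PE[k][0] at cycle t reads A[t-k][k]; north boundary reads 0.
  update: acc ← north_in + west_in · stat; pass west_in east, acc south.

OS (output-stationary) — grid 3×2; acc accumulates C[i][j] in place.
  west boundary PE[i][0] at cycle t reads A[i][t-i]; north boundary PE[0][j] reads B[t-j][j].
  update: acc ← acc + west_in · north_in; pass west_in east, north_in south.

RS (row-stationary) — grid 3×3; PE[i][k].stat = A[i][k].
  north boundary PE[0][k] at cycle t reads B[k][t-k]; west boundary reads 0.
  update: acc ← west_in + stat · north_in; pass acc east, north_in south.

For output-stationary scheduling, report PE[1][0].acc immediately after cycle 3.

PE[1][0].acc = 48

OS on a 3×2 grid — tracing PE[1][0] and its feeders:
  @0  [0,0]  acc 24  |  →8  ↓3
  @0  [1,0]  acc 0  |  →0  ↓0
  @1  [0,0]  acc 80  |  →8  ↓7
  @1  [1,0]  acc 24  |  →8  ↓3
  @2  [0,0]  acc 85  |  →5  ↓1
  @2  [1,0]  acc 45  |  →3  ↓7
  @3  [0,0]  acc 85  |  →0  ↓0
  @3  [1,0]  acc 48  |  →3  ↓1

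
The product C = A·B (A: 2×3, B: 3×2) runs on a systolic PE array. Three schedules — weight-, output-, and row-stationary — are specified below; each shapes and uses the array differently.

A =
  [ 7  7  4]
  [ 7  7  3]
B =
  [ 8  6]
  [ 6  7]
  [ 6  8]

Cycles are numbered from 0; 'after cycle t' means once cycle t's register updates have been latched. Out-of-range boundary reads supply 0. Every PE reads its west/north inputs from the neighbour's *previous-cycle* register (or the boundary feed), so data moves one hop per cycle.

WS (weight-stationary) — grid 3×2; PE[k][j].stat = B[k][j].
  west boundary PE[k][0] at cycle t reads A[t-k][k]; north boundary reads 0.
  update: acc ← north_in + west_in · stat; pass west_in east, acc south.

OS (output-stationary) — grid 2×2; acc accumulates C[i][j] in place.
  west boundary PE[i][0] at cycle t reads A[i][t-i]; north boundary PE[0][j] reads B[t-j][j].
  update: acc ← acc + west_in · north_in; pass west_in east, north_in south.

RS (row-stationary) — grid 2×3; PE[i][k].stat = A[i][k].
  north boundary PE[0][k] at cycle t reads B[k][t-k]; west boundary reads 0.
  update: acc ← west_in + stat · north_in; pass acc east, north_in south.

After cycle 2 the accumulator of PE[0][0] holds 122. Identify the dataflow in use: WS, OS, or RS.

dataflow = OS

Under WS (3×2), PE[0][0]:
  t=0 PE[0][0]: acc=56 h=7 v=56
  t=1 PE[0][0]: acc=56 h=7 v=56
  t=2 PE[0][0]: acc=0 h=0 v=0
Under OS (2×2), PE[0][0]:
  t=0 PE[0][0]: acc=56 h=7 v=8
  t=1 PE[0][0]: acc=98 h=7 v=6
  t=2 PE[0][0]: acc=122 h=4 v=6
Under RS (2×3), PE[0][0]:
  t=0 PE[0][0]: acc=56 h=56 v=8
  t=1 PE[0][0]: acc=42 h=42 v=6
  t=2 PE[0][0]: acc=0 h=0 v=0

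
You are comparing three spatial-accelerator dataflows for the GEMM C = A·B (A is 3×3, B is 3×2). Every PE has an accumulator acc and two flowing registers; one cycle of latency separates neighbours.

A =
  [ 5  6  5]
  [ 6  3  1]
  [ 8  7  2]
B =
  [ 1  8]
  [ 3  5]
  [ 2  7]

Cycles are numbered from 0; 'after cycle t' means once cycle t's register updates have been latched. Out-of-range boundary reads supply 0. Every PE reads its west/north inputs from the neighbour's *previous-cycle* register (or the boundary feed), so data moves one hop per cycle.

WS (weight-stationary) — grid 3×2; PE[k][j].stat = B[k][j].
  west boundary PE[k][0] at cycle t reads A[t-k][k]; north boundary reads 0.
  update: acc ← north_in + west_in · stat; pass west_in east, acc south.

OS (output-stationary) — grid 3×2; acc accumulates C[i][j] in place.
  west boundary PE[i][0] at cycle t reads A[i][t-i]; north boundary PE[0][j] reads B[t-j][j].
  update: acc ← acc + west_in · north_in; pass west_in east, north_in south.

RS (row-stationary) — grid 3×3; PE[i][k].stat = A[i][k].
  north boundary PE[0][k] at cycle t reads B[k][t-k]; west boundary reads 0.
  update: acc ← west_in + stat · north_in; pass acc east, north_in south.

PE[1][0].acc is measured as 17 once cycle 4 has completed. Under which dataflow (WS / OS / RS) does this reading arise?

dataflow = OS

WS [3×2] PE[1][0] across cycles:
  cycle 0: PE[1][0] → acc 0, east 0, south 0
  cycle 1: PE[1][0] → acc 23, east 6, south 23
  cycle 2: PE[1][0] → acc 15, east 3, south 15
  cycle 3: PE[1][0] → acc 29, east 7, south 29
  cycle 4: PE[1][0] → acc 0, east 0, south 0
OS [3×2] PE[1][0] across cycles:
  cycle 0: PE[1][0] → acc 0, east 0, south 0
  cycle 1: PE[1][0] → acc 6, east 6, south 1
  cycle 2: PE[1][0] → acc 15, east 3, south 3
  cycle 3: PE[1][0] → acc 17, east 1, south 2
  cycle 4: PE[1][0] → acc 17, east 0, south 0
RS [3×3] PE[1][0] across cycles:
  cycle 0: PE[1][0] → acc 0, east 0, south 0
  cycle 1: PE[1][0] → acc 6, east 6, south 1
  cycle 2: PE[1][0] → acc 48, east 48, south 8
  cycle 3: PE[1][0] → acc 0, east 0, south 0
  cycle 4: PE[1][0] → acc 0, east 0, south 0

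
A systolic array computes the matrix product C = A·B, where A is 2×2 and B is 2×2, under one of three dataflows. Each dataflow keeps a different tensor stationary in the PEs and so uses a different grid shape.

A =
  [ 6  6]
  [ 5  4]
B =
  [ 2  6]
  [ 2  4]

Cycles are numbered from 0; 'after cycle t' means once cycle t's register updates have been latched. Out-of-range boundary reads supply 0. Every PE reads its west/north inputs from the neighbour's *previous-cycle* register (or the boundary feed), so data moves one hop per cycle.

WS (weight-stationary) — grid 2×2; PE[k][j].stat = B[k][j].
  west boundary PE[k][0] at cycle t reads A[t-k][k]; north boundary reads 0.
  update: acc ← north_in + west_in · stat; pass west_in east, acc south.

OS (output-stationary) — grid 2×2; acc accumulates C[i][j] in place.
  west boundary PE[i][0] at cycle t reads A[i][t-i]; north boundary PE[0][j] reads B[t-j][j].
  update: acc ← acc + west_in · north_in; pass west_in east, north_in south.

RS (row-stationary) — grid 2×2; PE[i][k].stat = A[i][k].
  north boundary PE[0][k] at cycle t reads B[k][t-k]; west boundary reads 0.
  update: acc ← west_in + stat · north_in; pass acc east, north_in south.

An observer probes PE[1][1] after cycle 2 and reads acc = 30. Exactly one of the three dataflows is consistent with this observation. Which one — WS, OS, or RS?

WS [2×2] PE[1][1] across cycles:
  0: (1,1).acc=0  regs=<0,0>
  1: (1,1).acc=0  regs=<0,0>
  2: (1,1).acc=60  regs=<6,60>
OS [2×2] PE[1][1] across cycles:
  0: (1,1).acc=0  regs=<0,0>
  1: (1,1).acc=0  regs=<0,0>
  2: (1,1).acc=30  regs=<5,6>
RS [2×2] PE[1][1] across cycles:
  0: (1,1).acc=0  regs=<0,0>
  1: (1,1).acc=0  regs=<0,0>
  2: (1,1).acc=18  regs=<18,2>

dataflow = OS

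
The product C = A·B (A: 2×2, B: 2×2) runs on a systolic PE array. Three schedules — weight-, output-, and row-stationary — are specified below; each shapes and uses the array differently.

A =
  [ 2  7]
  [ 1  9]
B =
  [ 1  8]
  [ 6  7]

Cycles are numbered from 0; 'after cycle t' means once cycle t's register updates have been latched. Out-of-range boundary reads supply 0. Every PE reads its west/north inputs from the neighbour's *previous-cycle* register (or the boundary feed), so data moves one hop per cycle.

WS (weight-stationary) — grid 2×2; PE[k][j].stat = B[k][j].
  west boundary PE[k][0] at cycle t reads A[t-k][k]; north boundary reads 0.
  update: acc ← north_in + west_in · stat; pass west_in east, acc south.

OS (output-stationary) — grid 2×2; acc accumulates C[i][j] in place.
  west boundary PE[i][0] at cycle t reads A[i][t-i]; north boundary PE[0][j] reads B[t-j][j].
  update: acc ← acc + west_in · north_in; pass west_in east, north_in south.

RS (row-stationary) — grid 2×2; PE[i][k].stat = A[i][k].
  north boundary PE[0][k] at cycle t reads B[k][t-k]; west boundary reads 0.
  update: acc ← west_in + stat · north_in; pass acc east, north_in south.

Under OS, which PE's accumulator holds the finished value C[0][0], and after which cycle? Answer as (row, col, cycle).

(row, col, cycle) = (0, 0, 1)

OS — PE[0][0] is where C[0][0] collects:
  cycle 0: PE[0][0] → acc 2, east 2, south 1
  cycle 1: PE[0][0] → acc 44, east 7, south 6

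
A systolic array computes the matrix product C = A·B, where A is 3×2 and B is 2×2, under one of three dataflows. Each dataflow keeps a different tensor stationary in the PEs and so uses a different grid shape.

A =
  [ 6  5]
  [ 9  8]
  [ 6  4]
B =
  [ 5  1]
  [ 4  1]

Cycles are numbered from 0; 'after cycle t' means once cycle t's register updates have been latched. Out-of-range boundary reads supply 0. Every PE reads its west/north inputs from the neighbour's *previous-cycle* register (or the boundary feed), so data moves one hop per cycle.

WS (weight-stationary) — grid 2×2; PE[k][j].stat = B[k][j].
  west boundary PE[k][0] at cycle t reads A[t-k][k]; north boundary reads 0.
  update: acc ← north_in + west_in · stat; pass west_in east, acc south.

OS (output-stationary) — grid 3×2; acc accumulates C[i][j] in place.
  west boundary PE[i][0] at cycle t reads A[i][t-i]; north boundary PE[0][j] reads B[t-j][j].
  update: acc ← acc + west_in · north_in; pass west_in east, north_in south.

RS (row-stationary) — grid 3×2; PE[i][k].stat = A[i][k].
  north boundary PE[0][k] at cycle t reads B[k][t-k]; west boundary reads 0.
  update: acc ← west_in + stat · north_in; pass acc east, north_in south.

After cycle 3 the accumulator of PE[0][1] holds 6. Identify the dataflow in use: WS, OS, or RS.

Under WS (2×2), PE[0][1]:
  @0  [0,1]  acc 0  |  →0  ↓0
  @1  [0,1]  acc 6  |  →6  ↓6
  @2  [0,1]  acc 9  |  →9  ↓9
  @3  [0,1]  acc 6  |  →6  ↓6
Under OS (3×2), PE[0][1]:
  @0  [0,1]  acc 0  |  →0  ↓0
  @1  [0,1]  acc 6  |  →6  ↓1
  @2  [0,1]  acc 11  |  →5  ↓1
  @3  [0,1]  acc 11  |  →0  ↓0
Under RS (3×2), PE[0][1]:
  @0  [0,1]  acc 0  |  →0  ↓0
  @1  [0,1]  acc 50  |  →50  ↓4
  @2  [0,1]  acc 11  |  →11  ↓1
  @3  [0,1]  acc 0  |  →0  ↓0

dataflow = WS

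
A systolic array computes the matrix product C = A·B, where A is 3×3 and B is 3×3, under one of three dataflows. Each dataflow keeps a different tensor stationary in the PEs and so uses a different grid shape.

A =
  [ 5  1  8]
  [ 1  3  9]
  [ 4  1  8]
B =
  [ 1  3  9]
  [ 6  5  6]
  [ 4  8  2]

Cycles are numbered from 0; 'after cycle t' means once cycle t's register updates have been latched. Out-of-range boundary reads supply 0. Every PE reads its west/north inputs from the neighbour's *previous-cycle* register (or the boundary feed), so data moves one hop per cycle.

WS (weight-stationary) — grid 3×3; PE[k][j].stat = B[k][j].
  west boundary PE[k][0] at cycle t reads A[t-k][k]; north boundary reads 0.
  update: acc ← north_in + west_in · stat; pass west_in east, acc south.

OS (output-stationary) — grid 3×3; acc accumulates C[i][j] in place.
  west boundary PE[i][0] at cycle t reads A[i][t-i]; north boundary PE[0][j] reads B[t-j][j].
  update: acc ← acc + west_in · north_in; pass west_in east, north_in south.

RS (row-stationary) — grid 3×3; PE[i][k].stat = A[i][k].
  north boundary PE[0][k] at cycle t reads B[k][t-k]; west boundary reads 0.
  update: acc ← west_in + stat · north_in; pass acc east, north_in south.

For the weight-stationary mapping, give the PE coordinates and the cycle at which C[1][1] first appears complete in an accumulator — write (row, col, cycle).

(row, col, cycle) = (2, 1, 4)

Under WS, C[1][1] lands at PE[2][1]:
  [0] (2,1) acc=0 (h:0 v:0)
  [1] (2,1) acc=0 (h:0 v:0)
  [2] (2,1) acc=0 (h:0 v:0)
  [3] (2,1) acc=84 (h:8 v:84)
  [4] (2,1) acc=90 (h:9 v:90)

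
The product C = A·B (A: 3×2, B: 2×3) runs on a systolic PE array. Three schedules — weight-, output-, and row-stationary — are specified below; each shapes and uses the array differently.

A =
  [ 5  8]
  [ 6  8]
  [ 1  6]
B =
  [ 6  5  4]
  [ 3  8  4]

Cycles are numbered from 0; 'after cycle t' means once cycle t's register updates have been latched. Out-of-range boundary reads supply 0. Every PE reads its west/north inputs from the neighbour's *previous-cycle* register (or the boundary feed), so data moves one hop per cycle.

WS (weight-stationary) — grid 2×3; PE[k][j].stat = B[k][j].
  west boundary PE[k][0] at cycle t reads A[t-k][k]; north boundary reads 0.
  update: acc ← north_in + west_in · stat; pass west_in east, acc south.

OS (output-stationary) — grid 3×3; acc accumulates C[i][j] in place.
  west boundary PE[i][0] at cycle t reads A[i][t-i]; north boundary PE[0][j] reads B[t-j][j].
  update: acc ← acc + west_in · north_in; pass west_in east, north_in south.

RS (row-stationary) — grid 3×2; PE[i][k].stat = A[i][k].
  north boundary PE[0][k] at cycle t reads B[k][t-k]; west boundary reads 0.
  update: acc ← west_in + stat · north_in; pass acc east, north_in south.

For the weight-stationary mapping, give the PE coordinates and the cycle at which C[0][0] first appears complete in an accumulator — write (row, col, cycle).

WS: C[0][0] accumulates in PE[1][0]:
  step 0 · PE1,0: acc=0; fwd→0 fwd↓0
  step 1 · PE1,0: acc=54; fwd→8 fwd↓54

(row, col, cycle) = (1, 0, 1)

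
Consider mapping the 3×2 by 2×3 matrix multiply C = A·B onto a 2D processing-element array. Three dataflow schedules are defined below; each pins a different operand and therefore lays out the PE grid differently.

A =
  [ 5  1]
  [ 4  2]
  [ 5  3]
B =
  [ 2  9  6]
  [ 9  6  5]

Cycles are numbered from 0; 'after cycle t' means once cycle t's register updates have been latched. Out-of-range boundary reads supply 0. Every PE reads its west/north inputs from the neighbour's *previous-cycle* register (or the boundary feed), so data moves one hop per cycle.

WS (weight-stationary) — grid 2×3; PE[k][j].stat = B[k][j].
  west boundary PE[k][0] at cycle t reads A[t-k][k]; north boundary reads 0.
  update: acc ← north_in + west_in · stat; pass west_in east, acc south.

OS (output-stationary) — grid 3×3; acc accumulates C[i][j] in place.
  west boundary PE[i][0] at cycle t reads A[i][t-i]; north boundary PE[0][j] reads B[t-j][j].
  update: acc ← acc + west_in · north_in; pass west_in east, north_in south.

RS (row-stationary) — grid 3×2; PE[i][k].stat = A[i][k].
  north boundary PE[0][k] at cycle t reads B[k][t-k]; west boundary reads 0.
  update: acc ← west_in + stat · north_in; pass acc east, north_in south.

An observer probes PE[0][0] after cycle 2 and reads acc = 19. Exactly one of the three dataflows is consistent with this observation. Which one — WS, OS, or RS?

WS [2×3] PE[0][0] across cycles:
  after 0 — PE[0][0] acc=10, pass-E 5, pass-S 10
  after 1 — PE[0][0] acc=8, pass-E 4, pass-S 8
  after 2 — PE[0][0] acc=10, pass-E 5, pass-S 10
OS [3×3] PE[0][0] across cycles:
  after 0 — PE[0][0] acc=10, pass-E 5, pass-S 2
  after 1 — PE[0][0] acc=19, pass-E 1, pass-S 9
  after 2 — PE[0][0] acc=19, pass-E 0, pass-S 0
RS [3×2] PE[0][0] across cycles:
  after 0 — PE[0][0] acc=10, pass-E 10, pass-S 2
  after 1 — PE[0][0] acc=45, pass-E 45, pass-S 9
  after 2 — PE[0][0] acc=30, pass-E 30, pass-S 6

dataflow = OS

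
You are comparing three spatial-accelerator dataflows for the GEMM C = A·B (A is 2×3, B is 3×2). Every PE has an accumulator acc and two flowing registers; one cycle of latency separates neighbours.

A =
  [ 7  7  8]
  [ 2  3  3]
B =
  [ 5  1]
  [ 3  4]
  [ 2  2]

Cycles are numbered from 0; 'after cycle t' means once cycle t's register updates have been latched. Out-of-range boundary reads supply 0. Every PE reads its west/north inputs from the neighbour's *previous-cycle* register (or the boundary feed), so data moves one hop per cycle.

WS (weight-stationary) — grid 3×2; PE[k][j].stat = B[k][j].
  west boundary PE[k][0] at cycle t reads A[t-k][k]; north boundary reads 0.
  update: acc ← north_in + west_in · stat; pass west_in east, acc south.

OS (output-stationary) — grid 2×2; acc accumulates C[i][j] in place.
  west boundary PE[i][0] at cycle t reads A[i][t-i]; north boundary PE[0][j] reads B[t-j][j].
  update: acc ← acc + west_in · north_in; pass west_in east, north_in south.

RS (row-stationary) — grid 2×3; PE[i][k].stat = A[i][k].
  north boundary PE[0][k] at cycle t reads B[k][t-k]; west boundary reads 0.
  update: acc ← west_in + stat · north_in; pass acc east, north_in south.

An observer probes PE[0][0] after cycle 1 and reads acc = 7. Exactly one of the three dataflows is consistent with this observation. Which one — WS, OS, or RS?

dataflow = RS

WS [3×2] PE[0][0] across cycles:
  t=0 PE[0][0]: acc=35 h=7 v=35
  t=1 PE[0][0]: acc=10 h=2 v=10
OS [2×2] PE[0][0] across cycles:
  t=0 PE[0][0]: acc=35 h=7 v=5
  t=1 PE[0][0]: acc=56 h=7 v=3
RS [2×3] PE[0][0] across cycles:
  t=0 PE[0][0]: acc=35 h=35 v=5
  t=1 PE[0][0]: acc=7 h=7 v=1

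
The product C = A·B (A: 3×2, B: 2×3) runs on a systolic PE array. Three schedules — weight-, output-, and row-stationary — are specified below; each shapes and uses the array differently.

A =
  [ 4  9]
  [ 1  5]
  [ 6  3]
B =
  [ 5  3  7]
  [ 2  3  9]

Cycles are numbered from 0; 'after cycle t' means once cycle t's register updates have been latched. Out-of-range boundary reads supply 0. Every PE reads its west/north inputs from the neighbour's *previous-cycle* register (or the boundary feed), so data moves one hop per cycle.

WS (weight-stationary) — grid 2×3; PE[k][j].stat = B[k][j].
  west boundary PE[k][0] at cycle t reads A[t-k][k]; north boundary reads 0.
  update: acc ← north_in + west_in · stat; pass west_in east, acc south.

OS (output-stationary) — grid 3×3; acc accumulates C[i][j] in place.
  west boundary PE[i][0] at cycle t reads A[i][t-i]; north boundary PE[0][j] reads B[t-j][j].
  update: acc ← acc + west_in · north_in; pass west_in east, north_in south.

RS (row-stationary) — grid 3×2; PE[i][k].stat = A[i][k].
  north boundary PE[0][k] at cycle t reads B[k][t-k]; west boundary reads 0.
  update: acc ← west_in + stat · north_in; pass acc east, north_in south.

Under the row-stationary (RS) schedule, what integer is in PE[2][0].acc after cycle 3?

RS (3×2). Following PE[2][0] plus its west/north inputs:
  step 0 · PE1,0: acc=0; fwd→0 fwd↓0
  step 0 · PE2,0: acc=0; fwd→0 fwd↓0
  step 1 · PE1,0: acc=5; fwd→5 fwd↓5
  step 1 · PE2,0: acc=0; fwd→0 fwd↓0
  step 2 · PE1,0: acc=3; fwd→3 fwd↓3
  step 2 · PE2,0: acc=30; fwd→30 fwd↓5
  step 3 · PE1,0: acc=7; fwd→7 fwd↓7
  step 3 · PE2,0: acc=18; fwd→18 fwd↓3

PE[2][0].acc = 18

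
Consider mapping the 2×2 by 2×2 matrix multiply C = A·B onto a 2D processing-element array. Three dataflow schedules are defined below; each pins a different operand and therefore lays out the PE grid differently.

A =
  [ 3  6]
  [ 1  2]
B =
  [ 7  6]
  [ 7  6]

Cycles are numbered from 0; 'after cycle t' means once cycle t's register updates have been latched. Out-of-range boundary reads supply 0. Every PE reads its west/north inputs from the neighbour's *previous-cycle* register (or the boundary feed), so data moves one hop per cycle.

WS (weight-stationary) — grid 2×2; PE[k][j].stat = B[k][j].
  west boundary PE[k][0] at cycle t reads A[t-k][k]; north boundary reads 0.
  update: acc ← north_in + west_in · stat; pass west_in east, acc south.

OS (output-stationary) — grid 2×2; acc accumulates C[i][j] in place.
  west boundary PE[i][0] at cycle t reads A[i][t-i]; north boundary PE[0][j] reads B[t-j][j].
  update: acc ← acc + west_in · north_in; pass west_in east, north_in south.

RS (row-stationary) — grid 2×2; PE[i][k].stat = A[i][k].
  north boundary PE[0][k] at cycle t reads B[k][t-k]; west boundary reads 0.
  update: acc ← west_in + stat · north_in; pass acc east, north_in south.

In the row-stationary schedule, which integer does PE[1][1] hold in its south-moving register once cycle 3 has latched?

RS on a 2×2 grid — tracing PE[1][1] and its feeders:
  c0 r0c1: 0 / 0 / 0
  c0 r1c0: 0 / 0 / 0
  c0 r1c1: 0 / 0 / 0
  c1 r0c1: 63 / 63 / 7
  c1 r1c0: 7 / 7 / 7
  c1 r1c1: 0 / 0 / 0
  c2 r0c1: 54 / 54 / 6
  c2 r1c0: 6 / 6 / 6
  c2 r1c1: 21 / 21 / 7
  c3 r0c1: 0 / 0 / 0
  c3 r1c0: 0 / 0 / 0
  c3 r1c1: 18 / 18 / 6

register = 6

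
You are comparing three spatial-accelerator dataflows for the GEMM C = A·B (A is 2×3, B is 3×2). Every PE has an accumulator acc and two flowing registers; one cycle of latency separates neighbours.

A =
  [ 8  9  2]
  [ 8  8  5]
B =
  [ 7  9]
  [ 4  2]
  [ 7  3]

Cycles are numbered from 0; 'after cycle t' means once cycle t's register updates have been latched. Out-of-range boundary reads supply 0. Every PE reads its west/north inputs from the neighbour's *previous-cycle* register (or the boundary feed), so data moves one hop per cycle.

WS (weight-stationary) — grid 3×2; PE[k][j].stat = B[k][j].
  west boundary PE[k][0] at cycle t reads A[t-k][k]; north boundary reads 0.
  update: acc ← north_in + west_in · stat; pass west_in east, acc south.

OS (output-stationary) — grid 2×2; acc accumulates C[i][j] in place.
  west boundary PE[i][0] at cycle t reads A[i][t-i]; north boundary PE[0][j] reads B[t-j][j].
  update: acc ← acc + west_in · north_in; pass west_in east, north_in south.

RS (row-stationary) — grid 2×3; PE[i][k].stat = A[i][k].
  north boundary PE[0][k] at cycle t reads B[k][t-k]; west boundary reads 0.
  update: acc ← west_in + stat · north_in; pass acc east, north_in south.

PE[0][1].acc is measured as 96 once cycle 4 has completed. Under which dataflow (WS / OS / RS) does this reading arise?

WS (3×2 grid), PE[0][1]:
  t=0 PE[0][1]: acc=0 h=0 v=0
  t=1 PE[0][1]: acc=72 h=8 v=72
  t=2 PE[0][1]: acc=72 h=8 v=72
  t=3 PE[0][1]: acc=0 h=0 v=0
  t=4 PE[0][1]: acc=0 h=0 v=0
OS (2×2 grid), PE[0][1]:
  t=0 PE[0][1]: acc=0 h=0 v=0
  t=1 PE[0][1]: acc=72 h=8 v=9
  t=2 PE[0][1]: acc=90 h=9 v=2
  t=3 PE[0][1]: acc=96 h=2 v=3
  t=4 PE[0][1]: acc=96 h=0 v=0
RS (2×3 grid), PE[0][1]:
  t=0 PE[0][1]: acc=0 h=0 v=0
  t=1 PE[0][1]: acc=92 h=92 v=4
  t=2 PE[0][1]: acc=90 h=90 v=2
  t=3 PE[0][1]: acc=0 h=0 v=0
  t=4 PE[0][1]: acc=0 h=0 v=0

dataflow = OS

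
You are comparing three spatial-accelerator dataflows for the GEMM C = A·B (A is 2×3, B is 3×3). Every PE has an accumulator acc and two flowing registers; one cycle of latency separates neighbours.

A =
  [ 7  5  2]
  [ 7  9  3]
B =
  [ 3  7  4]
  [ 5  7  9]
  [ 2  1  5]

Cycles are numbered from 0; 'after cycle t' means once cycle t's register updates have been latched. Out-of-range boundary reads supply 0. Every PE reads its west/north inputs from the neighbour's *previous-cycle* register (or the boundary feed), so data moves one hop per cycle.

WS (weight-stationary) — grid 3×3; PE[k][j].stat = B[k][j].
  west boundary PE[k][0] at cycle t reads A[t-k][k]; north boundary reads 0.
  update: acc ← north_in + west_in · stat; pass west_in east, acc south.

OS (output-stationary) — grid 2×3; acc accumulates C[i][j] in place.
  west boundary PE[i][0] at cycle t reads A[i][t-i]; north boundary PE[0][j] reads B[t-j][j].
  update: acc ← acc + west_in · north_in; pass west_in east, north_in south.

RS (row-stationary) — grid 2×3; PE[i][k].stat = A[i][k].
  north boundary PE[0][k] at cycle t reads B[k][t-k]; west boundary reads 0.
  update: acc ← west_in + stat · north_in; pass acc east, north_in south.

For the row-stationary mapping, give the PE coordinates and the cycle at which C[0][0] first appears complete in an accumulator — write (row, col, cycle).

RS — PE[0][2] is where C[0][0] collects:
  c0 r0c2: 0 / 0 / 0
  c1 r0c2: 0 / 0 / 0
  c2 r0c2: 50 / 50 / 2

(row, col, cycle) = (0, 2, 2)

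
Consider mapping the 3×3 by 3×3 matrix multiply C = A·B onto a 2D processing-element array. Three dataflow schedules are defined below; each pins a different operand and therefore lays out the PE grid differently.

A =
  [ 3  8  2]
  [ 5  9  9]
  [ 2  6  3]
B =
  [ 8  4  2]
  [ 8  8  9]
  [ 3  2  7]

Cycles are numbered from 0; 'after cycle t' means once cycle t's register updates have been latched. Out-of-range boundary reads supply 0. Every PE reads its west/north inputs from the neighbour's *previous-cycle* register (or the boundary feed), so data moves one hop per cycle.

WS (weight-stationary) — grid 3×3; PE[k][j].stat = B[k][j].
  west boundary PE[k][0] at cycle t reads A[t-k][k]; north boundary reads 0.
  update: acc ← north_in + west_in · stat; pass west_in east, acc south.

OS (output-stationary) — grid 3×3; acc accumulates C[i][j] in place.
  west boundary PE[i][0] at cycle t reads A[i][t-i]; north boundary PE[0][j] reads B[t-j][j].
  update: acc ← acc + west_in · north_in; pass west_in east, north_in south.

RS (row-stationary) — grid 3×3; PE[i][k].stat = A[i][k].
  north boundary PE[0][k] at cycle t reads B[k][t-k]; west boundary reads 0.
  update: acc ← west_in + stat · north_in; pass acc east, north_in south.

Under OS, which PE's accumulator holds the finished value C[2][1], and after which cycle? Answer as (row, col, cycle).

OS: C[2][1] accumulates in PE[2][1]:
  step 0 · PE2,1: acc=0; fwd→0 fwd↓0
  step 1 · PE2,1: acc=0; fwd→0 fwd↓0
  step 2 · PE2,1: acc=0; fwd→0 fwd↓0
  step 3 · PE2,1: acc=8; fwd→2 fwd↓4
  step 4 · PE2,1: acc=56; fwd→6 fwd↓8
  step 5 · PE2,1: acc=62; fwd→3 fwd↓2

(row, col, cycle) = (2, 1, 5)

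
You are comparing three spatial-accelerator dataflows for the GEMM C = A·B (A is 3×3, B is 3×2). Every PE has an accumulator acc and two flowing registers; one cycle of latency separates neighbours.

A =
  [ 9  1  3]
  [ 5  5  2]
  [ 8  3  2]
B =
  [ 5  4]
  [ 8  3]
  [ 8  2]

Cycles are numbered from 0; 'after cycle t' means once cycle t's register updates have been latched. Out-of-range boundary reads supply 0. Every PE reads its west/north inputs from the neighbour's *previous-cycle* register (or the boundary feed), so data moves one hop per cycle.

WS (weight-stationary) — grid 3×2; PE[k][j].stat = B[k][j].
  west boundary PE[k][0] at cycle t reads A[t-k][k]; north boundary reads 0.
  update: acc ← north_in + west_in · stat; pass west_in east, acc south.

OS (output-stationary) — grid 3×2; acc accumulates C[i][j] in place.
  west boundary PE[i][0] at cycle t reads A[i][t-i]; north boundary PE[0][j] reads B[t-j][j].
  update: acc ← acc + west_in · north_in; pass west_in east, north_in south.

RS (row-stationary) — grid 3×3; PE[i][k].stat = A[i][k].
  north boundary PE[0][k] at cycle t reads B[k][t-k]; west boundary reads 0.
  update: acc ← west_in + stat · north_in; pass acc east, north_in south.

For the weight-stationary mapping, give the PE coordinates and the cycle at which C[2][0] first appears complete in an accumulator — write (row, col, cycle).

WS — PE[2][0] is where C[2][0] collects:
  after 0 — PE[2][0] acc=0, pass-E 0, pass-S 0
  after 1 — PE[2][0] acc=0, pass-E 0, pass-S 0
  after 2 — PE[2][0] acc=77, pass-E 3, pass-S 77
  after 3 — PE[2][0] acc=81, pass-E 2, pass-S 81
  after 4 — PE[2][0] acc=80, pass-E 2, pass-S 80

(row, col, cycle) = (2, 0, 4)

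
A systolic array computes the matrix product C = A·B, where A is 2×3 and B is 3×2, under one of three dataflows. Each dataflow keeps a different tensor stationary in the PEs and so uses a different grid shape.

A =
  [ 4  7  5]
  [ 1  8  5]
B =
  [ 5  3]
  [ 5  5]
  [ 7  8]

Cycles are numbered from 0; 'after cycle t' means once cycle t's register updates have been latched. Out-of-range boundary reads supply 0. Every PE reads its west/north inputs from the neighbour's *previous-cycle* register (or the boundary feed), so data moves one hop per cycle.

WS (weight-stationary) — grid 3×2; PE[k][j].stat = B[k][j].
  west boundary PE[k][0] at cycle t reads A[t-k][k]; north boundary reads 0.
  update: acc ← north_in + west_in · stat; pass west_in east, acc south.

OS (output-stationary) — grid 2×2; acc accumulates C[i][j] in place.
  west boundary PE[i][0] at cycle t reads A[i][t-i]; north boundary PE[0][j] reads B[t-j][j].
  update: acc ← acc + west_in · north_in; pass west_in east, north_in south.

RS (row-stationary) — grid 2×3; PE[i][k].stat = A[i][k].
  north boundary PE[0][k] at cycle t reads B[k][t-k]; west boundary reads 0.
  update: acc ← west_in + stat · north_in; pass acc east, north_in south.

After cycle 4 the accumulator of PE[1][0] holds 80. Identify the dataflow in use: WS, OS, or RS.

dataflow = OS

WS [3×2] PE[1][0] across cycles:
  0: (1,0).acc=0  regs=<0,0>
  1: (1,0).acc=55  regs=<7,55>
  2: (1,0).acc=45  regs=<8,45>
  3: (1,0).acc=0  regs=<0,0>
  4: (1,0).acc=0  regs=<0,0>
OS [2×2] PE[1][0] across cycles:
  0: (1,0).acc=0  regs=<0,0>
  1: (1,0).acc=5  regs=<1,5>
  2: (1,0).acc=45  regs=<8,5>
  3: (1,0).acc=80  regs=<5,7>
  4: (1,0).acc=80  regs=<0,0>
RS [2×3] PE[1][0] across cycles:
  0: (1,0).acc=0  regs=<0,0>
  1: (1,0).acc=5  regs=<5,5>
  2: (1,0).acc=3  regs=<3,3>
  3: (1,0).acc=0  regs=<0,0>
  4: (1,0).acc=0  regs=<0,0>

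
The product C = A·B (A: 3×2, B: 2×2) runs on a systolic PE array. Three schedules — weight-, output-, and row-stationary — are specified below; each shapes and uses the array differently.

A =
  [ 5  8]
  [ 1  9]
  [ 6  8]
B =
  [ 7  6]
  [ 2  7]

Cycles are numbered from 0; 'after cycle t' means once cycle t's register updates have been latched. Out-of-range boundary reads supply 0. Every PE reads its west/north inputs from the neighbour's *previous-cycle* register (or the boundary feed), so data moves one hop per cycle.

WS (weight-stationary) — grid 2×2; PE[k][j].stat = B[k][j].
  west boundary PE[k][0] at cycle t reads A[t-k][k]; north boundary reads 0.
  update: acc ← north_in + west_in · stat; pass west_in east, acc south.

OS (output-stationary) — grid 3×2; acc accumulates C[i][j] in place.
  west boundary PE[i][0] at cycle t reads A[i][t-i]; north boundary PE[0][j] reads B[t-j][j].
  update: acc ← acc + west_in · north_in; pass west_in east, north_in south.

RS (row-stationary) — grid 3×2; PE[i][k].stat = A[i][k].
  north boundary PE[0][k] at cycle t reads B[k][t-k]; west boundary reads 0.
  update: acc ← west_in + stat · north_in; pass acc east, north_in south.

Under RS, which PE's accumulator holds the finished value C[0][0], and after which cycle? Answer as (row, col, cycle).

RS — PE[0][1] is where C[0][0] collects:
  t=0 PE[0][1]: acc=0 h=0 v=0
  t=1 PE[0][1]: acc=51 h=51 v=2

(row, col, cycle) = (0, 1, 1)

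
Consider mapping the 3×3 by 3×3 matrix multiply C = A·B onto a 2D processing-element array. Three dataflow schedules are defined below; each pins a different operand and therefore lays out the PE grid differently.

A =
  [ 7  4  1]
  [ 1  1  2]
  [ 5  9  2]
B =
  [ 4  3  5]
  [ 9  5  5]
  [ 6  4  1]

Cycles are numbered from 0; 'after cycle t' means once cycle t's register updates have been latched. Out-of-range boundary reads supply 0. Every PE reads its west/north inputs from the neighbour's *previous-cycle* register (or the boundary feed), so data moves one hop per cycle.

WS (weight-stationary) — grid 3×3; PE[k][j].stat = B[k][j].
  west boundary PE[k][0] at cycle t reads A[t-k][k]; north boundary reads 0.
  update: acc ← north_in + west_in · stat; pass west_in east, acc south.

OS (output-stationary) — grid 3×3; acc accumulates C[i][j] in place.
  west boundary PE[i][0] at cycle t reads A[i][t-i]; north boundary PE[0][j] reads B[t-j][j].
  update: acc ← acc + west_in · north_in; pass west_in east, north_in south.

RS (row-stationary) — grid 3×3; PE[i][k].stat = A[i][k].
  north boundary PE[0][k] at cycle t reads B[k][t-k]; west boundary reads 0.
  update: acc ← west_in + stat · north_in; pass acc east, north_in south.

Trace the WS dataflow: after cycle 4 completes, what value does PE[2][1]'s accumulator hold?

WS on a 3×3 grid — tracing PE[2][1] and its feeders:
  [0] (1,1) acc=0 (h:0 v:0)
  [0] (2,0) acc=0 (h:0 v:0)
  [0] (2,1) acc=0 (h:0 v:0)
  [1] (1,1) acc=0 (h:0 v:0)
  [1] (2,0) acc=0 (h:0 v:0)
  [1] (2,1) acc=0 (h:0 v:0)
  [2] (1,1) acc=41 (h:4 v:41)
  [2] (2,0) acc=70 (h:1 v:70)
  [2] (2,1) acc=0 (h:0 v:0)
  [3] (1,1) acc=8 (h:1 v:8)
  [3] (2,0) acc=25 (h:2 v:25)
  [3] (2,1) acc=45 (h:1 v:45)
  [4] (1,1) acc=60 (h:9 v:60)
  [4] (2,0) acc=113 (h:2 v:113)
  [4] (2,1) acc=16 (h:2 v:16)

PE[2][1].acc = 16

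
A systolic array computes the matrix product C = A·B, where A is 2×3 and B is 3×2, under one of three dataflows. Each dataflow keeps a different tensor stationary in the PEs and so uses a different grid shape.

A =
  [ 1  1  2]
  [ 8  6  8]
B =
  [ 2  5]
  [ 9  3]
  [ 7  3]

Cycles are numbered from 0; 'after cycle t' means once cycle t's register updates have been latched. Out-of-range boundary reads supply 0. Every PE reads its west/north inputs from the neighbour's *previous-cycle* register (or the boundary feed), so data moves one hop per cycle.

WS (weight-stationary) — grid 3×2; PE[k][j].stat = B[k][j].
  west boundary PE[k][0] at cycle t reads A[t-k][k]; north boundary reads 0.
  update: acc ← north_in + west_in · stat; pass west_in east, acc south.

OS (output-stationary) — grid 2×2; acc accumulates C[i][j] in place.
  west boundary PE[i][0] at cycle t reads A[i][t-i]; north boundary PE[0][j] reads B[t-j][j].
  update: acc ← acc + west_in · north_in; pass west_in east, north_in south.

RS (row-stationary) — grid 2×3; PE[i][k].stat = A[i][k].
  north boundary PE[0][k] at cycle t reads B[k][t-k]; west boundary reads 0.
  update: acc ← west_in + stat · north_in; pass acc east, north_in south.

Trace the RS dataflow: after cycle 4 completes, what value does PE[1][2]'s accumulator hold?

PE[1][2].acc = 82

RS on a 2×3 grid — tracing PE[1][2] and its feeders:
  0: (0,2).acc=0  regs=<0,0>
  0: (1,1).acc=0  regs=<0,0>
  0: (1,2).acc=0  regs=<0,0>
  1: (0,2).acc=0  regs=<0,0>
  1: (1,1).acc=0  regs=<0,0>
  1: (1,2).acc=0  regs=<0,0>
  2: (0,2).acc=25  regs=<25,7>
  2: (1,1).acc=70  regs=<70,9>
  2: (1,2).acc=0  regs=<0,0>
  3: (0,2).acc=14  regs=<14,3>
  3: (1,1).acc=58  regs=<58,3>
  3: (1,2).acc=126  regs=<126,7>
  4: (0,2).acc=0  regs=<0,0>
  4: (1,1).acc=0  regs=<0,0>
  4: (1,2).acc=82  regs=<82,3>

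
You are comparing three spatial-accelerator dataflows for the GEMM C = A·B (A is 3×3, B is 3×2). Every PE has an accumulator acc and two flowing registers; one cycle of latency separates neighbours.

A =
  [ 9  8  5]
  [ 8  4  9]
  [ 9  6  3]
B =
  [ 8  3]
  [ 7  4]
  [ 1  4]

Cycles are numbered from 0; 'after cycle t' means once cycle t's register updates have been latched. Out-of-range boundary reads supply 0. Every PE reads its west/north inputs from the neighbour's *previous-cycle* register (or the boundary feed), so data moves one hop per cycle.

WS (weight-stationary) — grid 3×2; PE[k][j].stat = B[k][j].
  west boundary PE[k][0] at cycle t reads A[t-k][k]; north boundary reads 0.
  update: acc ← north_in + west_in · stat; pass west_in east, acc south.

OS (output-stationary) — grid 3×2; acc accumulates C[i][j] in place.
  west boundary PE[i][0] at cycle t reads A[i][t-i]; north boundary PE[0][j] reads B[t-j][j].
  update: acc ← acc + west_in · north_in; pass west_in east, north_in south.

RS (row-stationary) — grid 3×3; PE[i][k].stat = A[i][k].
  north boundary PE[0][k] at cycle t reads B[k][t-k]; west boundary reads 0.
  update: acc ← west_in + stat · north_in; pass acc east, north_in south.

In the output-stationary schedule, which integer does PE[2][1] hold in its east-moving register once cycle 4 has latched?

register = 6

OS (3×2). Following PE[2][1] plus its west/north inputs:
  cycle 0: PE[1][1] → acc 0, east 0, south 0
  cycle 0: PE[2][0] → acc 0, east 0, south 0
  cycle 0: PE[2][1] → acc 0, east 0, south 0
  cycle 1: PE[1][1] → acc 0, east 0, south 0
  cycle 1: PE[2][0] → acc 0, east 0, south 0
  cycle 1: PE[2][1] → acc 0, east 0, south 0
  cycle 2: PE[1][1] → acc 24, east 8, south 3
  cycle 2: PE[2][0] → acc 72, east 9, south 8
  cycle 2: PE[2][1] → acc 0, east 0, south 0
  cycle 3: PE[1][1] → acc 40, east 4, south 4
  cycle 3: PE[2][0] → acc 114, east 6, south 7
  cycle 3: PE[2][1] → acc 27, east 9, south 3
  cycle 4: PE[1][1] → acc 76, east 9, south 4
  cycle 4: PE[2][0] → acc 117, east 3, south 1
  cycle 4: PE[2][1] → acc 51, east 6, south 4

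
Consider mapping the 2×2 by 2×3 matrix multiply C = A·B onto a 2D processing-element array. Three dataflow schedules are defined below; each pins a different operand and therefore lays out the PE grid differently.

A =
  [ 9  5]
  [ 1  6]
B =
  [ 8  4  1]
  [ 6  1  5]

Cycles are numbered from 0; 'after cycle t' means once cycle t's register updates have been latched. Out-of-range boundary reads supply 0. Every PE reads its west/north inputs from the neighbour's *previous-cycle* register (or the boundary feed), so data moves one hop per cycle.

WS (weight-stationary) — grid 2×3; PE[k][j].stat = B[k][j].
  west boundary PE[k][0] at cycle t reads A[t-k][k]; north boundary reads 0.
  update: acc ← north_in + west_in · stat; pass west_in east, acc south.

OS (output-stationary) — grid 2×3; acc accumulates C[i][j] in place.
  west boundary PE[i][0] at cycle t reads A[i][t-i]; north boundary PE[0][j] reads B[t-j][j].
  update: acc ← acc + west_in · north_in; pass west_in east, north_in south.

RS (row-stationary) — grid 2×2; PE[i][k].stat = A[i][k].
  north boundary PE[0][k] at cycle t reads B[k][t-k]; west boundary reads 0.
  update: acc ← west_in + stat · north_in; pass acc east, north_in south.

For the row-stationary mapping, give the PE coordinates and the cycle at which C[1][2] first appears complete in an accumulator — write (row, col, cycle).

(row, col, cycle) = (1, 1, 4)

RS: C[1][2] accumulates in PE[1][1]:
  0: (1,1).acc=0  regs=<0,0>
  1: (1,1).acc=0  regs=<0,0>
  2: (1,1).acc=44  regs=<44,6>
  3: (1,1).acc=10  regs=<10,1>
  4: (1,1).acc=31  regs=<31,5>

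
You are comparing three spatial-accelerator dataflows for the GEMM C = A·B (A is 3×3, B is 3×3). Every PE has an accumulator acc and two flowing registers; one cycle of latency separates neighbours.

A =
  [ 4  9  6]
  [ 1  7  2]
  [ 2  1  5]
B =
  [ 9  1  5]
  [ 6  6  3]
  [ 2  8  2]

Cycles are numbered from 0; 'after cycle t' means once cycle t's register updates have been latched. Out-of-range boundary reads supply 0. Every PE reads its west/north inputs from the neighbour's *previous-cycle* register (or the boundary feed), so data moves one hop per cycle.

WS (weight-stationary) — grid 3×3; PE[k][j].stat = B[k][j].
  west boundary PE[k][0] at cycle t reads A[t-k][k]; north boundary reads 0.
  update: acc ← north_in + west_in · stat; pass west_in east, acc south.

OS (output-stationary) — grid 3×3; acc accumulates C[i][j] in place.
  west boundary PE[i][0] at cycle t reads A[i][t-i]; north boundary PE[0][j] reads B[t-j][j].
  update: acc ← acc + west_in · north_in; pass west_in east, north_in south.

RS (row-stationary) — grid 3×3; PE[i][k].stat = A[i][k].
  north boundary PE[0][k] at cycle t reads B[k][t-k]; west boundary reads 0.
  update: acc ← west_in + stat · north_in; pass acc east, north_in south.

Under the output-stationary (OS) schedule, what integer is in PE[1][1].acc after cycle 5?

PE[1][1].acc = 59

Tracing OS — 3×3 array, target PE[1][1]:
  after 0 — PE[0][1] acc=0, pass-E 0, pass-S 0
  after 0 — PE[1][0] acc=0, pass-E 0, pass-S 0
  after 0 — PE[1][1] acc=0, pass-E 0, pass-S 0
  after 1 — PE[0][1] acc=4, pass-E 4, pass-S 1
  after 1 — PE[1][0] acc=9, pass-E 1, pass-S 9
  after 1 — PE[1][1] acc=0, pass-E 0, pass-S 0
  after 2 — PE[0][1] acc=58, pass-E 9, pass-S 6
  after 2 — PE[1][0] acc=51, pass-E 7, pass-S 6
  after 2 — PE[1][1] acc=1, pass-E 1, pass-S 1
  after 3 — PE[0][1] acc=106, pass-E 6, pass-S 8
  after 3 — PE[1][0] acc=55, pass-E 2, pass-S 2
  after 3 — PE[1][1] acc=43, pass-E 7, pass-S 6
  after 4 — PE[0][1] acc=106, pass-E 0, pass-S 0
  after 4 — PE[1][0] acc=55, pass-E 0, pass-S 0
  after 4 — PE[1][1] acc=59, pass-E 2, pass-S 8
  after 5 — PE[0][1] acc=106, pass-E 0, pass-S 0
  after 5 — PE[1][0] acc=55, pass-E 0, pass-S 0
  after 5 — PE[1][1] acc=59, pass-E 0, pass-S 0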